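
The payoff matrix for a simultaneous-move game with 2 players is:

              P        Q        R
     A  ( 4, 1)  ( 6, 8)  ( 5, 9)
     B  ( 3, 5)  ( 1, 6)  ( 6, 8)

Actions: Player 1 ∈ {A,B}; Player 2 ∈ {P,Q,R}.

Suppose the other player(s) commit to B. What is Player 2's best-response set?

BR_2 = {R}

u_2(P vs B) = 5
u_2(Q vs B) = 6
u_2(R vs B) = 8
max payoff 8 at {R}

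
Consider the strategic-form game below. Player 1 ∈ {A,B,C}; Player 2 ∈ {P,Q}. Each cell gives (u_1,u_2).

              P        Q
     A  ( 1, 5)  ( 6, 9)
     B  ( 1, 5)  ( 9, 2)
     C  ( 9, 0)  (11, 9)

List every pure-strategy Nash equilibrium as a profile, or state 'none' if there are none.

PSNE = {(C,Q)}

(A,P): not NE [P1→C gives 9>1; P2→Q gives 9>5]
(A,Q): not NE [P1→C gives 11>6]
(B,P): not NE [P1→C gives 9>1]
(B,Q): not NE [P1→C gives 11>9; P2→P gives 5>2]
(C,P): not NE [P2→Q gives 9>0]
(C,Q): NE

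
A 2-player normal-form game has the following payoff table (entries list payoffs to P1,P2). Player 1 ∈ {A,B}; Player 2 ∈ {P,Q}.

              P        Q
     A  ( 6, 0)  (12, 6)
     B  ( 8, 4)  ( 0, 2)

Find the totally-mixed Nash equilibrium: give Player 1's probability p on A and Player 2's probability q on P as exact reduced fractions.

P1 indiff ⇒ q·6+(1-q)·12 = q·8+(1-q)·0 ⇒ q(-2) = (1-q)(-12) ⇒ q = 6/7
P2 indiff ⇒ p·0+(1-p)·4 = p·6+(1-p)·2 ⇒ p(-6) = (1-p)(-2) ⇒ p = 1/4

p=1/4, q=6/7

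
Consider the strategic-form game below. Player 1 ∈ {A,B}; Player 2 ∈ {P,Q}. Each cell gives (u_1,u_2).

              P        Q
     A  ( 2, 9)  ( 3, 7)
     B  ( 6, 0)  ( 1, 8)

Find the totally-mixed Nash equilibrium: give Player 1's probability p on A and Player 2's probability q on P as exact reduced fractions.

P1 indiff ⇒ q·2+(1-q)·3 = q·6+(1-q)·1 ⇒ q(-4) = (1-q)(-2) ⇒ q = 1/3
P2 indiff ⇒ p·9+(1-p)·0 = p·7+(1-p)·8 ⇒ p(2) = (1-p)(8) ⇒ p = 4/5

(p,q) = (4/5, 1/3)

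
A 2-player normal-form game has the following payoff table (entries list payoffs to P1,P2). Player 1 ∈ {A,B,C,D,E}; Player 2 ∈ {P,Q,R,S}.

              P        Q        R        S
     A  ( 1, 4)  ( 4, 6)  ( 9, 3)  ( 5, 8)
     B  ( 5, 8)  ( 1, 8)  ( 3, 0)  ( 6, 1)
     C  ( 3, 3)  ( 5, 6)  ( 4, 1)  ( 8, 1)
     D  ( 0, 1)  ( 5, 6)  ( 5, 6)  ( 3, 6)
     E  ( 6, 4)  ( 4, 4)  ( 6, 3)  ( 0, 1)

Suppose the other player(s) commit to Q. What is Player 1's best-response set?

u_1(A vs Q) = 4
u_1(B vs Q) = 1
u_1(C vs Q) = 5
u_1(D vs Q) = 5
u_1(E vs Q) = 4
max payoff 5 at {C,D}

P1 best: {C,D}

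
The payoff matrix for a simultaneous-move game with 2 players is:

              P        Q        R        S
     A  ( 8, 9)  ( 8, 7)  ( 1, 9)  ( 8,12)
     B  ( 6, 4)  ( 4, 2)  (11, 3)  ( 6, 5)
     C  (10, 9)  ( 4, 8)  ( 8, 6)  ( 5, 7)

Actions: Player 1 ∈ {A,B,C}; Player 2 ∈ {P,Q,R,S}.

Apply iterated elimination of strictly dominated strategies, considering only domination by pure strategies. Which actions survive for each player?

IESDS → P1:{A,C} P2:{P,S}

P2 drop Q (P beats it: A:9>7 B:4>2 C:9>8)
P2 drop R (S beats it: A:12>9 B:5>3 C:7>6)
P1 drop B (A beats it: P:8>6 S:8>6)
P1→{A,C} P2→{P,S}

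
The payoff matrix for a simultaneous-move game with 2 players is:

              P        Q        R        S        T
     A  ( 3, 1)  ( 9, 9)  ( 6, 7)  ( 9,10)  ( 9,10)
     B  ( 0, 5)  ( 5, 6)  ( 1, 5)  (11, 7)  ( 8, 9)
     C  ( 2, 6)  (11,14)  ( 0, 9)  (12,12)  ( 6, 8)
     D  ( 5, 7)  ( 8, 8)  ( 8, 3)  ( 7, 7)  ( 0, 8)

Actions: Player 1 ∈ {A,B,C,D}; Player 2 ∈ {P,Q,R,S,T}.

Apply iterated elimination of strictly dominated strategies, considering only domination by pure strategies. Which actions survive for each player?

P2 drop P (Q beats it: A:9>1 B:6>5 C:14>6 D:8>7)
P2 drop R (Q beats it: A:9>7 B:6>5 C:14>9 D:8>3)
P1 drop D (A beats it: Q:9>8 S:9>7 T:9>0)
P1→{A,B,C} P2→{Q,S,T}

IESDS → P1:{A,B,C} P2:{Q,S,T}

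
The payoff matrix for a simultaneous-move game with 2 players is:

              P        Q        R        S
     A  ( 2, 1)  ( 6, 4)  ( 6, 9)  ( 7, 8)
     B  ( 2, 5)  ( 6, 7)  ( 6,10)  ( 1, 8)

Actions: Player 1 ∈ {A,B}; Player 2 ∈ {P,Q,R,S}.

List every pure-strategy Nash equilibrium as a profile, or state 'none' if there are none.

PSNE = {(A,R), (B,R)}

(A,P): not NE [P2→R gives 9>1]
(A,Q): not NE [P2→R gives 9>4]
(A,R): NE
(A,S): not NE [P2→R gives 9>8]
(B,P): not NE [P2→R gives 10>5]
(B,Q): not NE [P2→R gives 10>7]
(B,R): NE
(B,S): not NE [P1→A gives 7>1; P2→R gives 10>8]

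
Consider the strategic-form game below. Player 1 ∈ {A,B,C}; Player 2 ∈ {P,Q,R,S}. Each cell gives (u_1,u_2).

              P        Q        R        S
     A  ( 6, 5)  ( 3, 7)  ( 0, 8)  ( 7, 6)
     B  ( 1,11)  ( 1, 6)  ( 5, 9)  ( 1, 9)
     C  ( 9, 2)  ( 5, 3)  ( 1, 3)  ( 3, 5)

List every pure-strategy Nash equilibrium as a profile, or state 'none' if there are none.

(A,P): not NE [P1→C gives 9>6; P2→R gives 8>5]
(A,Q): not NE [P1→C gives 5>3; P2→R gives 8>7]
(A,R): not NE [P1→B gives 5>0]
(A,S): not NE [P2→R gives 8>6]
(B,P): not NE [P1→C gives 9>1]
(B,Q): not NE [P1→C gives 5>1; P2→P gives 11>6]
(B,R): not NE [P2→P gives 11>9]
(B,S): not NE [P1→A gives 7>1; P2→P gives 11>9]
(C,P): not NE [P2→S gives 5>2]
(C,Q): not NE [P2→S gives 5>3]
(C,R): not NE [P1→B gives 5>1; P2→S gives 5>3]
(C,S): not NE [P1→A gives 7>3]

Equilibria: none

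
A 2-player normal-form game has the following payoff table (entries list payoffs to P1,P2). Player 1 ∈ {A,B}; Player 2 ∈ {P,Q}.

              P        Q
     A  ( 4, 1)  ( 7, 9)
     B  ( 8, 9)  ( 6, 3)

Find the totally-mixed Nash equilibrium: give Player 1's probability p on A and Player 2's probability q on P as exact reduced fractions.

P1 indiff ⇒ q·4+(1-q)·7 = q·8+(1-q)·6 ⇒ q(-4) = (1-q)(-1) ⇒ q = 1/5
P2 indiff ⇒ p·1+(1-p)·9 = p·9+(1-p)·3 ⇒ p(-8) = (1-p)(-6) ⇒ p = 3/7

(p,q) = (3/7, 1/5)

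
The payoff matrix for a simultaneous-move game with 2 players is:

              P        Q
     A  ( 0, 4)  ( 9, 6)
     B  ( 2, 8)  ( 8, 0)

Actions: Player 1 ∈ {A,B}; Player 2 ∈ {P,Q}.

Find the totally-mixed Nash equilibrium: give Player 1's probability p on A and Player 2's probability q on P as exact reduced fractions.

P1 mixes 4/5 on A; P2 mixes 1/3 on P

P1 indiff ⇒ q·0+(1-q)·9 = q·2+(1-q)·8 ⇒ q(-2) = (1-q)(-1) ⇒ q = 1/3
P2 indiff ⇒ p·4+(1-p)·8 = p·6+(1-p)·0 ⇒ p(-2) = (1-p)(-8) ⇒ p = 4/5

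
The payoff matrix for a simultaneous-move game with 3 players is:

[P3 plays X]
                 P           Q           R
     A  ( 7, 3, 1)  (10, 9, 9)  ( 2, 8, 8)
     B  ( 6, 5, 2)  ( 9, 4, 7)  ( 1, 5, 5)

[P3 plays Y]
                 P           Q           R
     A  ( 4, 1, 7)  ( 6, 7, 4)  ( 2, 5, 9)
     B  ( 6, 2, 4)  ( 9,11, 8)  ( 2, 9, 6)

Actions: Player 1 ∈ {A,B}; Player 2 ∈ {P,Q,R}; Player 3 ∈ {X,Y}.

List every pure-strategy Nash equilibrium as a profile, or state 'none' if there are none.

(A,P,X): not NE [P2→Q gives 9>3; P3→Y gives 7>1]
(A,P,Y): not NE [P1→B gives 6>4; P2→Q gives 7>1]
(A,Q,X): NE
(A,Q,Y): not NE [P1→B gives 9>6; P3→X gives 9>4]
(A,R,X): not NE [P2→Q gives 9>8; P3→Y gives 9>8]
(A,R,Y): not NE [P2→Q gives 7>5]
(B,P,X): not NE [P1→A gives 7>6; P3→Y gives 4>2]
(B,P,Y): not NE [P2→Q gives 11>2]
(B,Q,X): not NE [P1→A gives 10>9; P2→R gives 5>4; P3→Y gives 8>7]
(B,Q,Y): NE
(B,R,X): not NE [P1→A gives 2>1; P3→Y gives 6>5]
(B,R,Y): not NE [P2→Q gives 11>9]

PSNE = {(A,Q,X), (B,Q,Y)}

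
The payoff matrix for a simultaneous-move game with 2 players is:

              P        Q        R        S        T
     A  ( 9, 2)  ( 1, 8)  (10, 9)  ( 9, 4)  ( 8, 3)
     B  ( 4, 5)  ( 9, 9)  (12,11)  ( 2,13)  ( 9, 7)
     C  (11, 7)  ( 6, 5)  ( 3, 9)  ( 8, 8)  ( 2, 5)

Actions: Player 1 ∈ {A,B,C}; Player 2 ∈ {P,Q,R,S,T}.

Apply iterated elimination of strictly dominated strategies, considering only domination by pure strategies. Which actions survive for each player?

P2 drop P (R beats it: A:9>2 B:11>5 C:9>7)
P2 drop Q (R beats it: A:9>8 B:11>9 C:9>5)
P1 drop C (A beats it: R:10>3 S:9>8 T:8>2)
P2 drop T (R beats it: A:9>3 B:11>7)
P1→{A,B} P2→{R,S}

Survivors P1:{A,B} P2:{R,S}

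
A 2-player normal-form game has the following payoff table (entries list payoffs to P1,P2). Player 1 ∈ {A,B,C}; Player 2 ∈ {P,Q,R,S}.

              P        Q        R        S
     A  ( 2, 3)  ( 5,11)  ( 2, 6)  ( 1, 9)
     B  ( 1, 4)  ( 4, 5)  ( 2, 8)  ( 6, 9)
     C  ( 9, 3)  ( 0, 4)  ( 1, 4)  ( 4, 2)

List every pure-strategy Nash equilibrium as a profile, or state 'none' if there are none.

NE set: (A,Q), (B,S)

(A,P): not NE [P1→C gives 9>2; P2→Q gives 11>3]
(A,Q): NE
(A,R): not NE [P2→Q gives 11>6]
(A,S): not NE [P1→B gives 6>1; P2→Q gives 11>9]
(B,P): not NE [P1→C gives 9>1; P2→S gives 9>4]
(B,Q): not NE [P1→A gives 5>4; P2→S gives 9>5]
(B,R): not NE [P2→S gives 9>8]
(B,S): NE
(C,P): not NE [P2→R gives 4>3]
(C,Q): not NE [P1→A gives 5>0]
(C,R): not NE [P1→B gives 2>1]
(C,S): not NE [P1→B gives 6>4; P2→R gives 4>2]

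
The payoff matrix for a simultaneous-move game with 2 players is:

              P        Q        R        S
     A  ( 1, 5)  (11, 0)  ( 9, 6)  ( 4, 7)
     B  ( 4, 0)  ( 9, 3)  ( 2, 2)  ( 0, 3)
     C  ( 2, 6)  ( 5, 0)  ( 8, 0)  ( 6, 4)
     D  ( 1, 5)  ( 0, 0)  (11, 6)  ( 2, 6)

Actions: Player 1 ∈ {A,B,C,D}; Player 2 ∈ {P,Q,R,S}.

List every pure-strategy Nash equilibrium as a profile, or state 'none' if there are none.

(A,P): not NE [P1→B gives 4>1; P2→S gives 7>5]
(A,Q): not NE [P2→S gives 7>0]
(A,R): not NE [P1→D gives 11>9; P2→S gives 7>6]
(A,S): not NE [P1→C gives 6>4]
(B,P): not NE [P2→S gives 3>0]
(B,Q): not NE [P1→A gives 11>9]
(B,R): not NE [P1→D gives 11>2; P2→S gives 3>2]
(B,S): not NE [P1→C gives 6>0]
(C,P): not NE [P1→B gives 4>2]
(C,Q): not NE [P1→A gives 11>5; P2→P gives 6>0]
(C,R): not NE [P1→D gives 11>8; P2→P gives 6>0]
(C,S): not NE [P2→P gives 6>4]
(D,P): not NE [P1→B gives 4>1; P2→S gives 6>5]
(D,Q): not NE [P1→A gives 11>0; P2→S gives 6>0]
(D,R): NE
(D,S): not NE [P1→C gives 6>2]

PSNE = {(D,R)}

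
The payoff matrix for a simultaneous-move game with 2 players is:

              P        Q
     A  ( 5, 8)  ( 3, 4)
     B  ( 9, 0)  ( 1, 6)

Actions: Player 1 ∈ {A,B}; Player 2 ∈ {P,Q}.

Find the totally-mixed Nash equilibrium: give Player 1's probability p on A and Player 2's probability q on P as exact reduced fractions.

P1 indiff ⇒ q·5+(1-q)·3 = q·9+(1-q)·1 ⇒ q(-4) = (1-q)(-2) ⇒ q = 1/3
P2 indiff ⇒ p·8+(1-p)·0 = p·4+(1-p)·6 ⇒ p(4) = (1-p)(6) ⇒ p = 3/5

P1 mixes 3/5 on A; P2 mixes 1/3 on P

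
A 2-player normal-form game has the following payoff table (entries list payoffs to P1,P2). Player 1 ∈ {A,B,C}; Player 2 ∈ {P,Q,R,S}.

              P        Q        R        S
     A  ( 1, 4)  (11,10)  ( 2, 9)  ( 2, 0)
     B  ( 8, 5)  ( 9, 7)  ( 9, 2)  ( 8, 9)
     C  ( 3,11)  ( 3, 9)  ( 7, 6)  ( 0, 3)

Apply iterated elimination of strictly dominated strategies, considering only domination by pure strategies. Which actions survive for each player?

P1 drop C (B beats it: P:8>3 Q:9>3 R:9>7 S:8>0)
P2 drop P (Q beats it: A:10>4 B:7>5)
P2 drop R (Q beats it: A:10>9 B:7>2)
P1→{A,B} P2→{Q,S}

Remaining: P1:{A,B} P2:{Q,S}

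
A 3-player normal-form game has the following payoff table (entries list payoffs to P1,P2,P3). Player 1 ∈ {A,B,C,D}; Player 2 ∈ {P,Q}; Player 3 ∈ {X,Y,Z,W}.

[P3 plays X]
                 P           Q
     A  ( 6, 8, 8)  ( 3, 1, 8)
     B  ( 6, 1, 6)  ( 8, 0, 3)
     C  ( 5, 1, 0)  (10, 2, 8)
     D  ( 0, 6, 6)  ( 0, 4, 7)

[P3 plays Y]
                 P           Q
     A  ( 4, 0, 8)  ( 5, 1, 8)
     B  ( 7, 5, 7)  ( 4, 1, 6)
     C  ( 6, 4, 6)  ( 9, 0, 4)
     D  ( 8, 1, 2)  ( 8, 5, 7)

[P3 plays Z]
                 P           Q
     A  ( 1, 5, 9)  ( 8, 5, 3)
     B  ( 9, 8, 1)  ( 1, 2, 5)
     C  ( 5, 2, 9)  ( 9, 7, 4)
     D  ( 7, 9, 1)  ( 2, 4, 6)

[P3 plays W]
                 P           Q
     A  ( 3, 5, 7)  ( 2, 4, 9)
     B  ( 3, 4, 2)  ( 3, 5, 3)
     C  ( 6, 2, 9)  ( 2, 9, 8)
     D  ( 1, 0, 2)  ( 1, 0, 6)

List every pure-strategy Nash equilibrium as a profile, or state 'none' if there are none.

(A,P,X): not NE [P3→Z gives 9>8]
(A,P,Y): not NE [P1→D gives 8>4; P2→Q gives 1>0; P3→Z gives 9>8]
(A,P,Z): not NE [P1→B gives 9>1]
(A,P,W): not NE [P1→C gives 6>3; P3→Z gives 9>7]
(A,Q,X): not NE [P1→C gives 10>3; P2→P gives 8>1; P3→W gives 9>8]
(A,Q,Y): not NE [P1→C gives 9>5; P3→W gives 9>8]
(A,Q,Z): not NE [P1→C gives 9>8; P3→W gives 9>3]
(A,Q,W): not NE [P1→B gives 3>2; P2→P gives 5>4]
(B,P,X): not NE [P3→Y gives 7>6]
(B,P,Y): not NE [P1→D gives 8>7]
(B,P,Z): not NE [P3→Y gives 7>1]
(B,P,W): not NE [P1→C gives 6>3; P2→Q gives 5>4; P3→Y gives 7>2]
(B,Q,X): not NE [P1→C gives 10>8; P2→P gives 1>0; P3→Y gives 6>3]
(B,Q,Y): not NE [P1→C gives 9>4; P2→P gives 5>1]
(B,Q,Z): not NE [P1→C gives 9>1; P2→P gives 8>2; P3→Y gives 6>5]
(B,Q,W): not NE [P3→Y gives 6>3]
(C,P,X): not NE [P1→B gives 6>5; P2→Q gives 2>1; P3→W gives 9>0]
(C,P,Y): not NE [P1→D gives 8>6; P3→W gives 9>6]
(C,P,Z): not NE [P1→B gives 9>5; P2→Q gives 7>2]
(C,P,W): not NE [P2→Q gives 9>2]
(C,Q,X): NE
(C,Q,Y): not NE [P2→P gives 4>0; P3→W gives 8>4]
(C,Q,Z): not NE [P3→W gives 8>4]
(C,Q,W): not NE [P1→B gives 3>2]
(D,P,X): not NE [P1→B gives 6>0]
(D,P,Y): not NE [P2→Q gives 5>1; P3→X gives 6>2]
(D,P,Z): not NE [P1→B gives 9>7; P3→X gives 6>1]
(D,P,W): not NE [P1→C gives 6>1; P3→X gives 6>2]
(D,Q,X): not NE [P1→C gives 10>0; P2→P gives 6>4]
(D,Q,Y): not NE [P1→C gives 9>8]
(D,Q,Z): not NE [P1→C gives 9>2; P2→P gives 9>4; P3→Y gives 7>6]
(D,Q,W): not NE [P1→B gives 3>1; P3→Y gives 7>6]

Nash profiles: (C,Q,X)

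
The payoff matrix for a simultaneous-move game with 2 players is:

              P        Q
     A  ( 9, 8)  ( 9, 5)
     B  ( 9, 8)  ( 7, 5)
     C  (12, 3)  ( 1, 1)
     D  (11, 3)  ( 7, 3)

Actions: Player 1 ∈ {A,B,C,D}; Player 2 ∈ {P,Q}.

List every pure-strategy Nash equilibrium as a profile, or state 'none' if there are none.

(A,P): not NE [P1→C gives 12>9]
(A,Q): not NE [P2→P gives 8>5]
(B,P): not NE [P1→C gives 12>9]
(B,Q): not NE [P1→A gives 9>7; P2→P gives 8>5]
(C,P): NE
(C,Q): not NE [P1→A gives 9>1; P2→P gives 3>1]
(D,P): not NE [P1→C gives 12>11]
(D,Q): not NE [P1→A gives 9>7]

Nash profiles: (C,P)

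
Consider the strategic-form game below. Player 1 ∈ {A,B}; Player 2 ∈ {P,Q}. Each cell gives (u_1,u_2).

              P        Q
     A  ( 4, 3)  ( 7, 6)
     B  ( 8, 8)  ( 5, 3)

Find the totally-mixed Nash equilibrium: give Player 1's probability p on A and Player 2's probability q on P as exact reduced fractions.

P1 indiff ⇒ q·4+(1-q)·7 = q·8+(1-q)·5 ⇒ q(-4) = (1-q)(-2) ⇒ q = 1/3
P2 indiff ⇒ p·3+(1-p)·8 = p·6+(1-p)·3 ⇒ p(-3) = (1-p)(-5) ⇒ p = 5/8

(p,q) = (5/8, 1/3)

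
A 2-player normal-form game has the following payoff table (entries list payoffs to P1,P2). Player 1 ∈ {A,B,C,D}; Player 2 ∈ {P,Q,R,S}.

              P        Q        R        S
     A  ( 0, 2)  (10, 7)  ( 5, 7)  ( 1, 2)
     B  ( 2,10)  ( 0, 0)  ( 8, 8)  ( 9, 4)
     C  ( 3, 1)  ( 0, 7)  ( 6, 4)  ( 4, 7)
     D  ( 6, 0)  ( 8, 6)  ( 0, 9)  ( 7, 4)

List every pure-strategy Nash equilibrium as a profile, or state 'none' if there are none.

NE set: (A,Q)

(A,P): not NE [P1→D gives 6>0; P2→R gives 7>2]
(A,Q): NE
(A,R): not NE [P1→B gives 8>5]
(A,S): not NE [P1→B gives 9>1; P2→R gives 7>2]
(B,P): not NE [P1→D gives 6>2]
(B,Q): not NE [P1→A gives 10>0; P2→P gives 10>0]
(B,R): not NE [P2→P gives 10>8]
(B,S): not NE [P2→P gives 10>4]
(C,P): not NE [P1→D gives 6>3; P2→S gives 7>1]
(C,Q): not NE [P1→A gives 10>0]
(C,R): not NE [P1→B gives 8>6; P2→S gives 7>4]
(C,S): not NE [P1→B gives 9>4]
(D,P): not NE [P2→R gives 9>0]
(D,Q): not NE [P1→A gives 10>8; P2→R gives 9>6]
(D,R): not NE [P1→B gives 8>0]
(D,S): not NE [P1→B gives 9>7; P2→R gives 9>4]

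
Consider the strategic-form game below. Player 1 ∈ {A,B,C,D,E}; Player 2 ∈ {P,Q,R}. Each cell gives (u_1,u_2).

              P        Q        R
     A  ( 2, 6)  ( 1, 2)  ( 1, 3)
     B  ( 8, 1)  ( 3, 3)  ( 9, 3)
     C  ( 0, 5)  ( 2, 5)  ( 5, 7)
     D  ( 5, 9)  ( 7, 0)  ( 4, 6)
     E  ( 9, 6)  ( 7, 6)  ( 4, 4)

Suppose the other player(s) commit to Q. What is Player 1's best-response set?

P1 best: {D,E}

u_1(A vs Q) = 1
u_1(B vs Q) = 3
u_1(C vs Q) = 2
u_1(D vs Q) = 7
u_1(E vs Q) = 7
max payoff 7 at {D,E}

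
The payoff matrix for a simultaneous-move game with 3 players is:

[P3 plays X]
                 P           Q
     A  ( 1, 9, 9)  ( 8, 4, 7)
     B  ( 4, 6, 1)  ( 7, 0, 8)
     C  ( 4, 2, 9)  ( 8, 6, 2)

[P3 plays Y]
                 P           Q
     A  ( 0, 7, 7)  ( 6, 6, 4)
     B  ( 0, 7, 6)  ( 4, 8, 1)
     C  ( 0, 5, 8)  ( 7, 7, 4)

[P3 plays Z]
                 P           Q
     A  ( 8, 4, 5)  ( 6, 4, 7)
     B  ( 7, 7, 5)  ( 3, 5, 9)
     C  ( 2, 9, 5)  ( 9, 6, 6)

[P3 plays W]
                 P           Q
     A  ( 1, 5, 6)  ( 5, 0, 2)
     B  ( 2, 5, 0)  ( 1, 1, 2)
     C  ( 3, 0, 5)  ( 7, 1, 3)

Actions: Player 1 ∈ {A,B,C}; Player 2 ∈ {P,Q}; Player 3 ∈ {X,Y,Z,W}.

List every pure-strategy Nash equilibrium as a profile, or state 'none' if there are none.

No pure NE.

(A,P,X): not NE [P1→C gives 4>1]
(A,P,Y): not NE [P3→X gives 9>7]
(A,P,Z): not NE [P3→X gives 9>5]
(A,P,W): not NE [P1→C gives 3>1; P3→X gives 9>6]
(A,Q,X): not NE [P2→P gives 9>4]
(A,Q,Y): not NE [P1→C gives 7>6; P2→P gives 7>6; P3→Z gives 7>4]
(A,Q,Z): not NE [P1→C gives 9>6]
(A,Q,W): not NE [P1→C gives 7>5; P2→P gives 5>0; P3→Z gives 7>2]
(B,P,X): not NE [P3→Y gives 6>1]
(B,P,Y): not NE [P2→Q gives 8>7]
(B,P,Z): not NE [P1→A gives 8>7; P3→Y gives 6>5]
(B,P,W): not NE [P1→C gives 3>2; P3→Y gives 6>0]
(B,Q,X): not NE [P1→C gives 8>7; P2→P gives 6>0; P3→Z gives 9>8]
(B,Q,Y): not NE [P1→C gives 7>4; P3→Z gives 9>1]
(B,Q,Z): not NE [P1→C gives 9>3; P2→P gives 7>5]
(B,Q,W): not NE [P1→C gives 7>1; P2→P gives 5>1; P3→Z gives 9>2]
(C,P,X): not NE [P2→Q gives 6>2]
(C,P,Y): not NE [P2→Q gives 7>5; P3→X gives 9>8]
(C,P,Z): not NE [P1→A gives 8>2; P3→X gives 9>5]
(C,P,W): not NE [P2→Q gives 1>0; P3→X gives 9>5]
(C,Q,X): not NE [P3→Z gives 6>2]
(C,Q,Y): not NE [P3→Z gives 6>4]
(C,Q,Z): not NE [P2→P gives 9>6]
(C,Q,W): not NE [P3→Z gives 6>3]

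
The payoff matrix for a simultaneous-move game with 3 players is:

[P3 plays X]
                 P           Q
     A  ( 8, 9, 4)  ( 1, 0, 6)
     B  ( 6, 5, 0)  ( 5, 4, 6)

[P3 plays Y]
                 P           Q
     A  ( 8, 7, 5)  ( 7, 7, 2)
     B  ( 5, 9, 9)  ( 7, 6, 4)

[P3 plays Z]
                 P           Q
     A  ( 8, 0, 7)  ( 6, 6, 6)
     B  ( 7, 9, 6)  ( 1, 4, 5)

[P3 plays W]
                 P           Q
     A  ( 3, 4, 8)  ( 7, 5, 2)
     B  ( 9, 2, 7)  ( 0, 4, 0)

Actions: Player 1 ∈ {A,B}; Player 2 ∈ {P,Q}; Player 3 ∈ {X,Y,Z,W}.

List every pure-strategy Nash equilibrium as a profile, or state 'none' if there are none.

(A,P,X): not NE [P3→W gives 8>4]
(A,P,Y): not NE [P3→W gives 8>5]
(A,P,Z): not NE [P2→Q gives 6>0; P3→W gives 8>7]
(A,P,W): not NE [P1→B gives 9>3; P2→Q gives 5>4]
(A,Q,X): not NE [P1→B gives 5>1; P2→P gives 9>0]
(A,Q,Y): not NE [P3→Z gives 6>2]
(A,Q,Z): NE
(A,Q,W): not NE [P3→Z gives 6>2]
(B,P,X): not NE [P1→A gives 8>6; P3→Y gives 9>0]
(B,P,Y): not NE [P1→A gives 8>5]
(B,P,Z): not NE [P1→A gives 8>7; P3→Y gives 9>6]
(B,P,W): not NE [P2→Q gives 4>2; P3→Y gives 9>7]
(B,Q,X): not NE [P2→P gives 5>4]
(B,Q,Y): not NE [P2→P gives 9>6; P3→X gives 6>4]
(B,Q,Z): not NE [P1→A gives 6>1; P2→P gives 9>4; P3→X gives 6>5]
(B,Q,W): not NE [P1→A gives 7>0; P3→X gives 6>0]

PSNE = {(A,Q,Z)}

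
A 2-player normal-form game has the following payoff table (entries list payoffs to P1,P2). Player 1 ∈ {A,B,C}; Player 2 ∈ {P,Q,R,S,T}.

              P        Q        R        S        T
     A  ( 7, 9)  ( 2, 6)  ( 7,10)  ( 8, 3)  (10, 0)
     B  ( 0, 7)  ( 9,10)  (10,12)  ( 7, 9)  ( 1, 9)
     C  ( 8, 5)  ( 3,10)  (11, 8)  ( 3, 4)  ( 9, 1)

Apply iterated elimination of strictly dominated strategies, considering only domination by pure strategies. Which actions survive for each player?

Survivors P1:{B,C} P2:{Q,R}

P2 drop P (R beats it: A:10>9 B:12>7 C:8>5)
P2 drop S (Q beats it: A:6>3 B:10>9 C:10>4)
P2 drop T (Q beats it: A:6>0 B:10>9 C:10>1)
P1 drop A (B beats it: Q:9>2 R:10>7)
P1→{B,C} P2→{Q,R}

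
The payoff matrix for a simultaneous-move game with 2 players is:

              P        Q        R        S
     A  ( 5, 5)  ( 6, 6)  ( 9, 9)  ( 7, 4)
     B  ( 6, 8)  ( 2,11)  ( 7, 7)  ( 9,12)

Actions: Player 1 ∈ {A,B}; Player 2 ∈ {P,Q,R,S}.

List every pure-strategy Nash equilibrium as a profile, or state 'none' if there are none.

(A,P): not NE [P1→B gives 6>5; P2→R gives 9>5]
(A,Q): not NE [P2→R gives 9>6]
(A,R): NE
(A,S): not NE [P1→B gives 9>7; P2→R gives 9>4]
(B,P): not NE [P2→S gives 12>8]
(B,Q): not NE [P1→A gives 6>2; P2→S gives 12>11]
(B,R): not NE [P1→A gives 9>7; P2→S gives 12>7]
(B,S): NE

Nash profiles: (A,R), (B,S)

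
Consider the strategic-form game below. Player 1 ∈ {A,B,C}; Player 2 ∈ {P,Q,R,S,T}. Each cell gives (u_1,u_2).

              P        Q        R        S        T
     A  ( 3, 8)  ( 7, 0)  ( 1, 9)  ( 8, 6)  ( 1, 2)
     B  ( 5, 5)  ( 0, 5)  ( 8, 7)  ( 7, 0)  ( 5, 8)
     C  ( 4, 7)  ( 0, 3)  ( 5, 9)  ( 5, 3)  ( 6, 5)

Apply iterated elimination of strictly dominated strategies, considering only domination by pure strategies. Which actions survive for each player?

IESDS → P1:{B,C} P2:{R,T}

P2 drop P (R beats it: A:9>8 B:7>5 C:9>7)
P2 drop Q (R beats it: A:9>0 B:7>5 C:9>3)
P2 drop S (R beats it: A:9>6 B:7>0 C:9>3)
P1 drop A (B beats it: R:8>1 T:5>1)
P1→{B,C} P2→{R,T}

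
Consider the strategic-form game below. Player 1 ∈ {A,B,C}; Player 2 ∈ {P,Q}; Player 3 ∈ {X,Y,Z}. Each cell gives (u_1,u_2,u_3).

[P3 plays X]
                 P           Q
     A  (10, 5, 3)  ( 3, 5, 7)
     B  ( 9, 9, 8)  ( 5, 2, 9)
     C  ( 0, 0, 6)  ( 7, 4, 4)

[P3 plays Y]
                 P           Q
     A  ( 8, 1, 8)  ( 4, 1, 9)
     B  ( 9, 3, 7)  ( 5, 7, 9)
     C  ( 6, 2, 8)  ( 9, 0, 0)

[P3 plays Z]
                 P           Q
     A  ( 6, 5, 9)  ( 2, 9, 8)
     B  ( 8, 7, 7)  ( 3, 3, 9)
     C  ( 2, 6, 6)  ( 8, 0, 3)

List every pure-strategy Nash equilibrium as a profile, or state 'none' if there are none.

NE set: (C,Q,X)

(A,P,X): not NE [P3→Z gives 9>3]
(A,P,Y): not NE [P1→B gives 9>8; P3→Z gives 9>8]
(A,P,Z): not NE [P1→B gives 8>6; P2→Q gives 9>5]
(A,Q,X): not NE [P1→C gives 7>3; P3→Y gives 9>7]
(A,Q,Y): not NE [P1→C gives 9>4]
(A,Q,Z): not NE [P1→C gives 8>2; P3→Y gives 9>8]
(B,P,X): not NE [P1→A gives 10>9]
(B,P,Y): not NE [P2→Q gives 7>3; P3→X gives 8>7]
(B,P,Z): not NE [P3→X gives 8>7]
(B,Q,X): not NE [P1→C gives 7>5; P2→P gives 9>2]
(B,Q,Y): not NE [P1→C gives 9>5]
(B,Q,Z): not NE [P1→C gives 8>3; P2→P gives 7>3]
(C,P,X): not NE [P1→A gives 10>0; P2→Q gives 4>0; P3→Y gives 8>6]
(C,P,Y): not NE [P1→B gives 9>6]
(C,P,Z): not NE [P1→B gives 8>2; P3→Y gives 8>6]
(C,Q,X): NE
(C,Q,Y): not NE [P2→P gives 2>0; P3→X gives 4>0]
(C,Q,Z): not NE [P2→P gives 6>0; P3→X gives 4>3]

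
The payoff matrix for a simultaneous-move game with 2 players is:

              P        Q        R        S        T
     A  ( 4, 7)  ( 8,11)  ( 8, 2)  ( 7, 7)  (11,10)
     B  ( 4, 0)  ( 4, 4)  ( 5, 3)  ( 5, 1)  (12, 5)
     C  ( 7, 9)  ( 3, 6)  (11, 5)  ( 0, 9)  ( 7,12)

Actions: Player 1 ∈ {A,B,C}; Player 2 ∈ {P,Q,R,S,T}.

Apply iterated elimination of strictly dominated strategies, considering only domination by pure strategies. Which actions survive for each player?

P2 drop P (T beats it: A:10>7 B:5>0 C:12>9)
P2 drop R (Q beats it: A:11>2 B:4>3 C:6>5)
P1 drop C (A beats it: Q:8>3 S:7>0 T:11>7)
P2 drop S (Q beats it: A:11>7 B:4>1)
P1→{A,B} P2→{Q,T}

Survivors P1:{A,B} P2:{Q,T}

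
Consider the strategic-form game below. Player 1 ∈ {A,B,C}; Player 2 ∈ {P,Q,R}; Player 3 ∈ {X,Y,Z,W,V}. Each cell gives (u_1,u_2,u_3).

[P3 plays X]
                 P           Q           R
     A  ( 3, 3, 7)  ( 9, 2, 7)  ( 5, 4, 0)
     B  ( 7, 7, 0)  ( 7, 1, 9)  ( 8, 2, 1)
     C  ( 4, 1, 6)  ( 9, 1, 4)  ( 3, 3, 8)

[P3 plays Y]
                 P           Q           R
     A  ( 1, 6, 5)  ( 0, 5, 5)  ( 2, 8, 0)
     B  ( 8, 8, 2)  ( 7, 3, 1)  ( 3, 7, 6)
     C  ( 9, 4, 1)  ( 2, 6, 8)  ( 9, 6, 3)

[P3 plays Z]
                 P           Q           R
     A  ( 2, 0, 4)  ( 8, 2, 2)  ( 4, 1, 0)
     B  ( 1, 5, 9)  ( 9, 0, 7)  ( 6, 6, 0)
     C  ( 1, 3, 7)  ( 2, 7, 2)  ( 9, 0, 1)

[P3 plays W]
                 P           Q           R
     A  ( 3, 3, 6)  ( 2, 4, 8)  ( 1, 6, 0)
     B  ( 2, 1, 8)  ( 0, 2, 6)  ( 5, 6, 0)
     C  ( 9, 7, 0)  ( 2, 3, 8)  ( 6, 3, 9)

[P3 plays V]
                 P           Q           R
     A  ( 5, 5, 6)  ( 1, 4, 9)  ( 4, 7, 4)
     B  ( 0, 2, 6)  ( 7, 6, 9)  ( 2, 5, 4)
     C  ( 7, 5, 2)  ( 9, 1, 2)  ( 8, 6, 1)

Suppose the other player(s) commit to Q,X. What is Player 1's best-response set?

BR_1 = {A,C}

u_1(A vs Q,X) = 9
u_1(B vs Q,X) = 7
u_1(C vs Q,X) = 9
max payoff 9 at {A,C}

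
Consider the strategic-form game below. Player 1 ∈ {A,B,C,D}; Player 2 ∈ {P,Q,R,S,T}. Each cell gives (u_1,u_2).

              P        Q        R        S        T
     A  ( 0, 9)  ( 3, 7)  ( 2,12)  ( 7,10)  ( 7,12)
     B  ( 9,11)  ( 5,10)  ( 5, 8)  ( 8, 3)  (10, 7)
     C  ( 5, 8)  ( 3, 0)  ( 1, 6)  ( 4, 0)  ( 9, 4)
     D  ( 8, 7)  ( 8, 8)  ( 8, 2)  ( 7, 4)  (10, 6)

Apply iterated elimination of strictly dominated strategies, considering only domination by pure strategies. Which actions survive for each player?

Survivors P1:{B,D} P2:{P,Q}

P1 drop A (B beats it: P:9>0 Q:5>3 R:5>2 S:8>7 T:10>7)
P1 drop C (B beats it: P:9>5 Q:5>3 R:5>1 S:8>4 T:10>9)
P2 drop R (P beats it: B:11>8 D:7>2)
P2 drop S (P beats it: B:11>3 D:7>4)
P2 drop T (P beats it: B:11>7 D:7>6)
P1→{B,D} P2→{P,Q}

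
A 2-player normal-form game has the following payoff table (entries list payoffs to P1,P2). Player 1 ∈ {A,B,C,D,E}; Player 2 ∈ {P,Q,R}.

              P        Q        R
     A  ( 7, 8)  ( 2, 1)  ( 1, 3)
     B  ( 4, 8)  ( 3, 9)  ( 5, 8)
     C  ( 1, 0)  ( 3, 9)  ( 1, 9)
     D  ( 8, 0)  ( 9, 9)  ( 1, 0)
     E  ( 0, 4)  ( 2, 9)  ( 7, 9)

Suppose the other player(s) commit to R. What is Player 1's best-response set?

argmax u_1 = {E}

u_1(A vs R) = 1
u_1(B vs R) = 5
u_1(C vs R) = 1
u_1(D vs R) = 1
u_1(E vs R) = 7
max payoff 7 at {E}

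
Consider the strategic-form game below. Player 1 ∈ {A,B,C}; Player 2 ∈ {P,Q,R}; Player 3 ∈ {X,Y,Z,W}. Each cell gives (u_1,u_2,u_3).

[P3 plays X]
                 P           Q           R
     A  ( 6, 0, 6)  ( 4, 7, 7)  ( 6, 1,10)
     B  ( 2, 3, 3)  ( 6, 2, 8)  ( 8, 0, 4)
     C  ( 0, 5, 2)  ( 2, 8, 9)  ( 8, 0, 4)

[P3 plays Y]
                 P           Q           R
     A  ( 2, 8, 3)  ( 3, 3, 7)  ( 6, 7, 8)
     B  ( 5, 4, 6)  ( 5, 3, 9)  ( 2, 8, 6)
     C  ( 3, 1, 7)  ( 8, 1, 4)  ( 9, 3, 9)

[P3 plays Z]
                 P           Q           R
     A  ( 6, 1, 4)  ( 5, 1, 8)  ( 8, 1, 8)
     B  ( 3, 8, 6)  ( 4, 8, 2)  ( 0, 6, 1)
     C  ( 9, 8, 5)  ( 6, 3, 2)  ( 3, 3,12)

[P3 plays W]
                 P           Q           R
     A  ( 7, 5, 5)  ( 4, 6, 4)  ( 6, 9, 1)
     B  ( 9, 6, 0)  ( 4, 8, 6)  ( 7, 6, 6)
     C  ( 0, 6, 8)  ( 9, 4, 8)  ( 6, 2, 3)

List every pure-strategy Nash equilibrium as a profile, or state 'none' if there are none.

PSNE: ∅

(A,P,X): not NE [P2→Q gives 7>0]
(A,P,Y): not NE [P1→B gives 5>2; P3→X gives 6>3]
(A,P,Z): not NE [P1→C gives 9>6; P3→X gives 6>4]
(A,P,W): not NE [P1→B gives 9>7; P2→R gives 9>5; P3→X gives 6>5]
(A,Q,X): not NE [P1→B gives 6>4; P3→Z gives 8>7]
(A,Q,Y): not NE [P1→C gives 8>3; P2→P gives 8>3; P3→Z gives 8>7]
(A,Q,Z): not NE [P1→C gives 6>5]
(A,Q,W): not NE [P1→C gives 9>4; P2→R gives 9>6; P3→Z gives 8>4]
(A,R,X): not NE [P1→C gives 8>6; P2→Q gives 7>1]
(A,R,Y): not NE [P1→C gives 9>6; P2→P gives 8>7; P3→X gives 10>8]
(A,R,Z): not NE [P3→X gives 10>8]
(A,R,W): not NE [P1→B gives 7>6; P3→X gives 10>1]
(B,P,X): not NE [P1→A gives 6>2; P3→Z gives 6>3]
(B,P,Y): not NE [P2→R gives 8>4]
(B,P,Z): not NE [P1→C gives 9>3]
(B,P,W): not NE [P2→Q gives 8>6; P3→Z gives 6>0]
(B,Q,X): not NE [P2→P gives 3>2; P3→Y gives 9>8]
(B,Q,Y): not NE [P1→C gives 8>5; P2→R gives 8>3]
(B,Q,Z): not NE [P1→C gives 6>4; P3→Y gives 9>2]
(B,Q,W): not NE [P1→C gives 9>4; P3→Y gives 9>6]
(B,R,X): not NE [P2→P gives 3>0; P3→W gives 6>4]
(B,R,Y): not NE [P1→C gives 9>2]
(B,R,Z): not NE [P1→A gives 8>0; P2→Q gives 8>6; P3→W gives 6>1]
(B,R,W): not NE [P2→Q gives 8>6]
(C,P,X): not NE [P1→A gives 6>0; P2→Q gives 8>5; P3→W gives 8>2]
(C,P,Y): not NE [P1→B gives 5>3; P2→R gives 3>1; P3→W gives 8>7]
(C,P,Z): not NE [P3→W gives 8>5]
(C,P,W): not NE [P1→B gives 9>0]
(C,Q,X): not NE [P1→B gives 6>2]
(C,Q,Y): not NE [P2→R gives 3>1; P3→X gives 9>4]
(C,Q,Z): not NE [P2→P gives 8>3; P3→X gives 9>2]
(C,Q,W): not NE [P2→P gives 6>4; P3→X gives 9>8]
(C,R,X): not NE [P2→Q gives 8>0; P3→Z gives 12>4]
(C,R,Y): not NE [P3→Z gives 12>9]
(C,R,Z): not NE [P1→A gives 8>3; P2→P gives 8>3]
(C,R,W): not NE [P1→B gives 7>6; P2→P gives 6>2; P3→Z gives 12>3]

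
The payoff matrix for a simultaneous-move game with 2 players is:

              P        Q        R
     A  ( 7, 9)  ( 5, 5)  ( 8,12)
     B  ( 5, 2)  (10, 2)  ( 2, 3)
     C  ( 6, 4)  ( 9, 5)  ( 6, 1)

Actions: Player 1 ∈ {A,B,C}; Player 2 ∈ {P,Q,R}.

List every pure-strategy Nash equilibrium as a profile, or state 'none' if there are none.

(A,P): not NE [P2→R gives 12>9]
(A,Q): not NE [P1→B gives 10>5; P2→R gives 12>5]
(A,R): NE
(B,P): not NE [P1→A gives 7>5; P2→R gives 3>2]
(B,Q): not NE [P2→R gives 3>2]
(B,R): not NE [P1→A gives 8>2]
(C,P): not NE [P1→A gives 7>6; P2→Q gives 5>4]
(C,Q): not NE [P1→B gives 10>9]
(C,R): not NE [P1→A gives 8>6; P2→Q gives 5>1]

NE set: (A,R)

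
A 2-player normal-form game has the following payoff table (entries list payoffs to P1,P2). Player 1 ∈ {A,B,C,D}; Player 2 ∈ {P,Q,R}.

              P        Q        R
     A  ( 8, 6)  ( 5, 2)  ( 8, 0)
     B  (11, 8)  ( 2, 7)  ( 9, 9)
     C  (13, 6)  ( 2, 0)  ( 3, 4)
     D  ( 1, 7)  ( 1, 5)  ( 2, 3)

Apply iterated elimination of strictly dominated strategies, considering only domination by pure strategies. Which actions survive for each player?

IESDS → P1:{B,C} P2:{P,R}

P1 drop D (A beats it: P:8>1 Q:5>1 R:8>2)
P2 drop Q (P beats it: A:6>2 B:8>7 C:6>0)
P1 drop A (B beats it: P:11>8 R:9>8)
P1→{B,C} P2→{P,R}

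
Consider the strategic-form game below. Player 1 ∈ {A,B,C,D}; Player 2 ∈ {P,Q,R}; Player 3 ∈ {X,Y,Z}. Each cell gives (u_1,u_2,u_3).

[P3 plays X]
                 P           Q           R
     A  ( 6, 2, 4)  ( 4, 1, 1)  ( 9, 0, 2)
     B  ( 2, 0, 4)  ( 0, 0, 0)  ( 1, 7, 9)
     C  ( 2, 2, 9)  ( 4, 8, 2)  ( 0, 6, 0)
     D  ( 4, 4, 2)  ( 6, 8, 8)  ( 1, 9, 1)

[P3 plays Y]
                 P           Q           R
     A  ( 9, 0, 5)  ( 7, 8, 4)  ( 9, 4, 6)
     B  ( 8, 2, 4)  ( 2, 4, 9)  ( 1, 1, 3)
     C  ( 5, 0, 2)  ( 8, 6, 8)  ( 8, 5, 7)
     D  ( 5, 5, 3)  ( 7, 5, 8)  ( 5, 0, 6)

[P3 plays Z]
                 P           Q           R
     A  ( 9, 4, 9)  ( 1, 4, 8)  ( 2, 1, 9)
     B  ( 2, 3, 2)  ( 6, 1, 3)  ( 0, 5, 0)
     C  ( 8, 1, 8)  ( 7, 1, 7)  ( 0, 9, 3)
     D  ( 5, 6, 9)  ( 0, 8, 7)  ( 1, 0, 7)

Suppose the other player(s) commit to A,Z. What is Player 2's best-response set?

u_2(P vs A,Z) = 4
u_2(Q vs A,Z) = 4
u_2(R vs A,Z) = 1
max payoff 4 at {P,Q}

argmax u_2 = {P,Q}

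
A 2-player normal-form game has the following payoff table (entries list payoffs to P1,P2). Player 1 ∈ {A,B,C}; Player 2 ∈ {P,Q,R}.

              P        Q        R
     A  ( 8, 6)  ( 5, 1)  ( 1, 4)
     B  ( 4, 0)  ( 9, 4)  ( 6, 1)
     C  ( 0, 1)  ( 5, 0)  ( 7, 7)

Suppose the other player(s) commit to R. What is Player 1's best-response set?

u_1(A vs R) = 1
u_1(B vs R) = 6
u_1(C vs R) = 7
max payoff 7 at {C}

P1 best: {C}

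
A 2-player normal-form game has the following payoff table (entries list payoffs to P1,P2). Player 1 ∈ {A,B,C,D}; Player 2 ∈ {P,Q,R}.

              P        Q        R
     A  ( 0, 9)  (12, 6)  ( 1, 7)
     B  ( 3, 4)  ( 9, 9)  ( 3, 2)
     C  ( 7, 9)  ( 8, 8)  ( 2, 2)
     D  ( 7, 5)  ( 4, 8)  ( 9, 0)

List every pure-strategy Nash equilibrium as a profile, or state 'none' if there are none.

(A,P): not NE [P1→D gives 7>0]
(A,Q): not NE [P2→P gives 9>6]
(A,R): not NE [P1→D gives 9>1; P2→P gives 9>7]
(B,P): not NE [P1→D gives 7>3; P2→Q gives 9>4]
(B,Q): not NE [P1→A gives 12>9]
(B,R): not NE [P1→D gives 9>3; P2→Q gives 9>2]
(C,P): NE
(C,Q): not NE [P1→A gives 12>8; P2→P gives 9>8]
(C,R): not NE [P1→D gives 9>2; P2→P gives 9>2]
(D,P): not NE [P2→Q gives 8>5]
(D,Q): not NE [P1→A gives 12>4]
(D,R): not NE [P2→Q gives 8>0]

Nash profiles: (C,P)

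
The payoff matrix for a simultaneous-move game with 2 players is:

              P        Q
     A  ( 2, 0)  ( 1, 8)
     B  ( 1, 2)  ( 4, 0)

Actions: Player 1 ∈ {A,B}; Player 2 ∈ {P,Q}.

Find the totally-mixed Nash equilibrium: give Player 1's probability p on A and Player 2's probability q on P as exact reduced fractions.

p=1/5, q=3/4

P1 indiff ⇒ q·2+(1-q)·1 = q·1+(1-q)·4 ⇒ q(1) = (1-q)(3) ⇒ q = 3/4
P2 indiff ⇒ p·0+(1-p)·2 = p·8+(1-p)·0 ⇒ p(-8) = (1-p)(-2) ⇒ p = 1/5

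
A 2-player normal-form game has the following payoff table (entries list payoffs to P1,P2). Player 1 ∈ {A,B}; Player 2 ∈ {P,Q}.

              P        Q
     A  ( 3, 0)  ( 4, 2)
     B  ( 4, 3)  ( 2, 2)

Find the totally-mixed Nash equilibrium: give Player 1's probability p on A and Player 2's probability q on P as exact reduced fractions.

P1 indiff ⇒ q·3+(1-q)·4 = q·4+(1-q)·2 ⇒ q(-1) = (1-q)(-2) ⇒ q = 2/3
P2 indiff ⇒ p·0+(1-p)·3 = p·2+(1-p)·2 ⇒ p(-2) = (1-p)(-1) ⇒ p = 1/3

P1 mixes 1/3 on A; P2 mixes 2/3 on P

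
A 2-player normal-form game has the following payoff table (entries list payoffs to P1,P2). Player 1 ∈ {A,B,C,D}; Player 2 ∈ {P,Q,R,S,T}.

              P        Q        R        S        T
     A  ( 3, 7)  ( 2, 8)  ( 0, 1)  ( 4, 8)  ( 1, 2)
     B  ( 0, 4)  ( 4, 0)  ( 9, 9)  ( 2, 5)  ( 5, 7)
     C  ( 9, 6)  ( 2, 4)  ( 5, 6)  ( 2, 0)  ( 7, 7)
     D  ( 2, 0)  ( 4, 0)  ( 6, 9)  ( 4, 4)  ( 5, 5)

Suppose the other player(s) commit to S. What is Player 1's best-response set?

u_1(A vs S) = 4
u_1(B vs S) = 2
u_1(C vs S) = 2
u_1(D vs S) = 4
max payoff 4 at {A,D}

P1 best: {A,D}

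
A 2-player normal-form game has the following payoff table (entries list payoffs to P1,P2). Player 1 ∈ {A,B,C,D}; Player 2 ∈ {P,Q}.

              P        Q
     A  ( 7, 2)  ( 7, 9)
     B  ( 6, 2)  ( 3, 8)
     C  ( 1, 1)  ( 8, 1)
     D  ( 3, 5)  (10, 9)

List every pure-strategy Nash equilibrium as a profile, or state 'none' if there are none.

NE set: (D,Q)

(A,P): not NE [P2→Q gives 9>2]
(A,Q): not NE [P1→D gives 10>7]
(B,P): not NE [P1→A gives 7>6; P2→Q gives 8>2]
(B,Q): not NE [P1→D gives 10>3]
(C,P): not NE [P1→A gives 7>1]
(C,Q): not NE [P1→D gives 10>8]
(D,P): not NE [P1→A gives 7>3; P2→Q gives 9>5]
(D,Q): NE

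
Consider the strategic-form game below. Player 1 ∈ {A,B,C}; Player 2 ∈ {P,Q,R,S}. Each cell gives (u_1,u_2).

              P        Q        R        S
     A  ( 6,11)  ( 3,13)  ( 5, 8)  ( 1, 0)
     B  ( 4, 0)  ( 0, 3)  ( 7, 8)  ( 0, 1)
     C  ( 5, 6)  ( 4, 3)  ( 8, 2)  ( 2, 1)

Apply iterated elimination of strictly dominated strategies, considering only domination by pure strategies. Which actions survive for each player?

P1 drop B (C beats it: P:5>4 Q:4>0 R:8>7 S:2>0)
P2 drop R (P beats it: A:11>8 C:6>2)
P2 drop S (P beats it: A:11>0 C:6>1)
P1→{A,C} P2→{P,Q}

Remaining: P1:{A,C} P2:{P,Q}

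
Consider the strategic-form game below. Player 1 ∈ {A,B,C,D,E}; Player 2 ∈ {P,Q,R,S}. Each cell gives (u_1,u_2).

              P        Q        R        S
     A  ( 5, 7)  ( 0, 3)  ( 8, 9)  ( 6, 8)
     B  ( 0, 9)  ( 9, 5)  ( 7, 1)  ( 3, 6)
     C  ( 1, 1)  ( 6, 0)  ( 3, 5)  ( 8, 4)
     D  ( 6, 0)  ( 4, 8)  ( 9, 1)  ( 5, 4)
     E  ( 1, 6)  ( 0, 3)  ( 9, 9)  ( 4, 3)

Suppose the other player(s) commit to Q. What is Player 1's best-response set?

argmax u_1 = {B}

u_1(A vs Q) = 0
u_1(B vs Q) = 9
u_1(C vs Q) = 6
u_1(D vs Q) = 4
u_1(E vs Q) = 0
max payoff 9 at {B}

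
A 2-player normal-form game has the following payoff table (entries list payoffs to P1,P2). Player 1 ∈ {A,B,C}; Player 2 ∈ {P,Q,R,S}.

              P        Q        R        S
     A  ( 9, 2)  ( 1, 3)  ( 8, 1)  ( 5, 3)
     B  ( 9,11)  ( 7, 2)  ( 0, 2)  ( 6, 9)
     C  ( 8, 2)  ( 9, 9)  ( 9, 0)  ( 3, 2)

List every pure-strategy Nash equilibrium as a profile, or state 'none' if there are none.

Nash profiles: (B,P), (C,Q)

(A,P): not NE [P2→S gives 3>2]
(A,Q): not NE [P1→C gives 9>1]
(A,R): not NE [P1→C gives 9>8; P2→S gives 3>1]
(A,S): not NE [P1→B gives 6>5]
(B,P): NE
(B,Q): not NE [P1→C gives 9>7; P2→P gives 11>2]
(B,R): not NE [P1→C gives 9>0; P2→P gives 11>2]
(B,S): not NE [P2→P gives 11>9]
(C,P): not NE [P1→B gives 9>8; P2→Q gives 9>2]
(C,Q): NE
(C,R): not NE [P2→Q gives 9>0]
(C,S): not NE [P1→B gives 6>3; P2→Q gives 9>2]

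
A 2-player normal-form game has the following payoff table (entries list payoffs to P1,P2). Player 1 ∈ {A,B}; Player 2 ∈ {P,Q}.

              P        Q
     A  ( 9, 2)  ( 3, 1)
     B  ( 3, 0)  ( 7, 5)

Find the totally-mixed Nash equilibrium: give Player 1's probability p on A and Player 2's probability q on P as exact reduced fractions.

P1 mixes 5/6 on A; P2 mixes 2/5 on P

P1 indiff ⇒ q·9+(1-q)·3 = q·3+(1-q)·7 ⇒ q(6) = (1-q)(4) ⇒ q = 2/5
P2 indiff ⇒ p·2+(1-p)·0 = p·1+(1-p)·5 ⇒ p(1) = (1-p)(5) ⇒ p = 5/6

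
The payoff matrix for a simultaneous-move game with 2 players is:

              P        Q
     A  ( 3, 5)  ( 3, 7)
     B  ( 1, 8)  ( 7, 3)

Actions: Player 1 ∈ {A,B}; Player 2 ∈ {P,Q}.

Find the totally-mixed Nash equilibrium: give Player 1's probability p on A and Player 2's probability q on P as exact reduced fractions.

(p,q) = (5/7, 2/3)

P1 indiff ⇒ q·3+(1-q)·3 = q·1+(1-q)·7 ⇒ q(2) = (1-q)(4) ⇒ q = 2/3
P2 indiff ⇒ p·5+(1-p)·8 = p·7+(1-p)·3 ⇒ p(-2) = (1-p)(-5) ⇒ p = 5/7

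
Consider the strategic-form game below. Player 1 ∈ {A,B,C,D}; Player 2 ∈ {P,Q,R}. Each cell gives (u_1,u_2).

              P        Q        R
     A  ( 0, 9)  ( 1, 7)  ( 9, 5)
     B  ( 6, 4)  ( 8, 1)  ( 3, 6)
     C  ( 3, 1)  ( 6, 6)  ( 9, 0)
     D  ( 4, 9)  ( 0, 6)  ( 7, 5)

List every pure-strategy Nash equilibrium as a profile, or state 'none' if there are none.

Equilibria: none

(A,P): not NE [P1→B gives 6>0]
(A,Q): not NE [P1→B gives 8>1; P2→P gives 9>7]
(A,R): not NE [P2→P gives 9>5]
(B,P): not NE [P2→R gives 6>4]
(B,Q): not NE [P2→R gives 6>1]
(B,R): not NE [P1→C gives 9>3]
(C,P): not NE [P1→B gives 6>3; P2→Q gives 6>1]
(C,Q): not NE [P1→B gives 8>6]
(C,R): not NE [P2→Q gives 6>0]
(D,P): not NE [P1→B gives 6>4]
(D,Q): not NE [P1→B gives 8>0; P2→P gives 9>6]
(D,R): not NE [P1→C gives 9>7; P2→P gives 9>5]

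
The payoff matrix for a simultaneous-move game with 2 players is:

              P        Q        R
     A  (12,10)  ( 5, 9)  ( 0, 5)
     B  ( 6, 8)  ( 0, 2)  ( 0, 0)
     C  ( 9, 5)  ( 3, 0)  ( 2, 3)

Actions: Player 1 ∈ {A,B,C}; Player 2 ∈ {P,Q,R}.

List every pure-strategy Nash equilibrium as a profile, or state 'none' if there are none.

(A,P): NE
(A,Q): not NE [P2→P gives 10>9]
(A,R): not NE [P1→C gives 2>0; P2→P gives 10>5]
(B,P): not NE [P1→A gives 12>6]
(B,Q): not NE [P1→A gives 5>0; P2→P gives 8>2]
(B,R): not NE [P1→C gives 2>0; P2→P gives 8>0]
(C,P): not NE [P1→A gives 12>9]
(C,Q): not NE [P1→A gives 5>3; P2→P gives 5>0]
(C,R): not NE [P2→P gives 5>3]

NE set: (A,P)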